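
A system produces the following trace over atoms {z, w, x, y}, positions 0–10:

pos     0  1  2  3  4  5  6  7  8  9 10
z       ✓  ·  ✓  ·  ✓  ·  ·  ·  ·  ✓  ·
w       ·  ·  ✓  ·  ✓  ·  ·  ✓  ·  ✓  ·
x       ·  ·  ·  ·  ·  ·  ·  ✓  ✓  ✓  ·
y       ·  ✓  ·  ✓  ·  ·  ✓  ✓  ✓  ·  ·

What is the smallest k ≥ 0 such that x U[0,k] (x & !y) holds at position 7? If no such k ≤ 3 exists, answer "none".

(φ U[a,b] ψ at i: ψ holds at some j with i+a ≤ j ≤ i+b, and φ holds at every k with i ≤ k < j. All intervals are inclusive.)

2

Need earliest j ≥ 7 with (x & !y), and x at every k in [7,j-1].
  j=7: rhs fails.
  j=8: rhs fails.
  j=9: rhs holds; lhs holds on [7,8]. k = 2.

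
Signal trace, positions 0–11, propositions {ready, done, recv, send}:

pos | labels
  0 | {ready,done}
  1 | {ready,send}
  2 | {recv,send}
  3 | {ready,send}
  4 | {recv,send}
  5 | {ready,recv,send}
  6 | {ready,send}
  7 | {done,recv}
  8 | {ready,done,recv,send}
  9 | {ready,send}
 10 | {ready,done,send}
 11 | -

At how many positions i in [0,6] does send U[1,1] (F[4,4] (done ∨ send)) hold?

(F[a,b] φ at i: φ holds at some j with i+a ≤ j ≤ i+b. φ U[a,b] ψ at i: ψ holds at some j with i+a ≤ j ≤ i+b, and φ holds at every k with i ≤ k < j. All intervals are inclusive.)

Evaluate at each i in [0,6]:
  i=0: ✗ (lhs fails at k=0 before rhs at j=1)
  i=1: ✓ (rhs at j=2; lhs holds on [1,1])
  i=2: ✓ (rhs at j=3; lhs holds on [2,2])
  i=3: ✓ (rhs at j=4; lhs holds on [3,3])
  i=4: ✓ (rhs at j=5; lhs holds on [4,4])
  i=5: ✓ (rhs at j=6; lhs holds on [5,5])
  i=6: ✗ (no rhs in [7,7])
Positions where it holds: {1, 2, 3, 4, 5} → 5.

5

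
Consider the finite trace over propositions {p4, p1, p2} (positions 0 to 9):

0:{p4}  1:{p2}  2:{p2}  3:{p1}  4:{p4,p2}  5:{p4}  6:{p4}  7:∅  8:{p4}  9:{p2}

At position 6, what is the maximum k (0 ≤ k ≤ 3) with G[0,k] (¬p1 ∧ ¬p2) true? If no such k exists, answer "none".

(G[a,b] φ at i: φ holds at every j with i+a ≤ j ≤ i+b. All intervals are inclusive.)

2

(¬p1 ∧ ¬p2) must hold from j=6 onward; find where it first fails.
  j=6: holds
  j=7: holds
  j=8: holds
  j=9: fails
Holds on [6,8], so largest k = 2.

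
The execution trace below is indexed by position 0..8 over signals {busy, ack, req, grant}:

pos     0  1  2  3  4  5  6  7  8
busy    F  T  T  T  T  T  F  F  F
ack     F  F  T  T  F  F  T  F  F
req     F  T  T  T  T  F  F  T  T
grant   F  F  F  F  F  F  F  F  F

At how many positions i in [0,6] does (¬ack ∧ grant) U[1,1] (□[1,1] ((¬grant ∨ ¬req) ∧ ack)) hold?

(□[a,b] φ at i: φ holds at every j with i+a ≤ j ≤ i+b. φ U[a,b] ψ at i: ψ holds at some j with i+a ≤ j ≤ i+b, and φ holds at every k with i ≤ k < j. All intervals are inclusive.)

0

Evaluate at each i in [0,6]:
  i=0: ✗ (lhs fails at k=0 before rhs at j=1)
  i=1: ✗ (lhs fails at k=1 before rhs at j=2)
  i=2: ✗ (no rhs in [3,3])
  i=3: ✗ (no rhs in [4,4])
  i=4: ✗ (lhs fails at k=4 before rhs at j=5)
  i=5: ✗ (no rhs in [6,6])
  i=6: ✗ (no rhs in [7,7])
Positions where it holds: {} → 0.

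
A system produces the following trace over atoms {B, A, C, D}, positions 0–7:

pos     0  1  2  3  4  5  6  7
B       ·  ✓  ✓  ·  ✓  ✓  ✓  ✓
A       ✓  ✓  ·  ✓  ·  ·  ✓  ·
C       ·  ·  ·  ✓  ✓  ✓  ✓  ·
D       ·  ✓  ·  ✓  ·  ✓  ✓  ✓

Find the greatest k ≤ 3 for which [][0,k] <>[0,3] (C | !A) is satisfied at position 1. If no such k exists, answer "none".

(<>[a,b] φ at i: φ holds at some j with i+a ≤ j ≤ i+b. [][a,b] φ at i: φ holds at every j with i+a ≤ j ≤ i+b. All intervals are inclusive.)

<>[0,3] (C | !A) must hold from j=1 onward; find where it first fails.
  j=1: holds
  j=2: holds
  j=3: holds
  j=4: holds
Holds through j=4; largest k = 3.

3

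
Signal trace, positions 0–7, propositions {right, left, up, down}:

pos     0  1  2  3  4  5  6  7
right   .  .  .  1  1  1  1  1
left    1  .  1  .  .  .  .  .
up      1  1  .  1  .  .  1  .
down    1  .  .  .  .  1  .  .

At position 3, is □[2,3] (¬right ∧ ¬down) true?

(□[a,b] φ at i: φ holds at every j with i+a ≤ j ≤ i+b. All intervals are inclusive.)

Check (¬right ∧ ¬down) at every j in [5,6]:
  j=5: false
  j=6: false
Fails at j=5 → formula fails.

False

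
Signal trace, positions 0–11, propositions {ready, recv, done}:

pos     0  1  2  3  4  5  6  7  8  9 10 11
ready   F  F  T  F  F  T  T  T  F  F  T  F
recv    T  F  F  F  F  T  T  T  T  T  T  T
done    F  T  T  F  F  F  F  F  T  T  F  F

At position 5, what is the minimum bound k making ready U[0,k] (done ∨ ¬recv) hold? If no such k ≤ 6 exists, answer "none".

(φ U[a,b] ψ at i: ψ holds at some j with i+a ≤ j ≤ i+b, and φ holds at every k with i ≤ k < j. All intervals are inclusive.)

Need earliest j ≥ 5 with (done ∨ ¬recv), and ready at every k in [5,j-1].
  j=5: rhs fails.
  j=6: rhs fails.
  j=7: rhs fails.
  j=8: rhs holds; lhs holds on [5,7]. k = 3.

3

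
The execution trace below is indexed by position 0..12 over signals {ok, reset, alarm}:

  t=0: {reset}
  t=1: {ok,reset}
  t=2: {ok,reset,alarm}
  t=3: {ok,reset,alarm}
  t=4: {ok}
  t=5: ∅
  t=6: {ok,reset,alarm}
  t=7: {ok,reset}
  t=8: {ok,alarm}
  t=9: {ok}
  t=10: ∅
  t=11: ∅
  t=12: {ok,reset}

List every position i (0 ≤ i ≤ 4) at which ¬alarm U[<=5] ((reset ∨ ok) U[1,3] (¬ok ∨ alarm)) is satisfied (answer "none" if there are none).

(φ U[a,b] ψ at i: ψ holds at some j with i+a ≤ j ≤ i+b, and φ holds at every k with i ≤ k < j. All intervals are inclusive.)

Evaluate at each i in [0,4]:
  i=0: ✓ (rhs at j=0)
  i=1: ✓ (rhs at j=1)
  i=2: ✓ (rhs at j=2)
  i=3: ✓ (rhs at j=3)
  i=4: ✓ (rhs at j=4)

0, 1, 2, 3, 4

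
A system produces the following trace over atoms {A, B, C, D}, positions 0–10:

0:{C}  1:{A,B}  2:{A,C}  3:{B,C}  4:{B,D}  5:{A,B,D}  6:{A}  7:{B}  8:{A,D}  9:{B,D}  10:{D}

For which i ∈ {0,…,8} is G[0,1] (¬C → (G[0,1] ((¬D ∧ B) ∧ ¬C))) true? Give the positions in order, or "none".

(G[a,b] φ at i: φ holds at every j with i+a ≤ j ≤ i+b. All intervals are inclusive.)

Evaluate at each i in [0,8]:
  i=0: ✗ (fails at j=1)
  i=1: ✗ (fails at j=1)
  i=2: ✓ (all of [2,3])
  i=3: ✗ (fails at j=4)
  i=4: ✗ (fails at j=4)
  i=5: ✗ (fails at j=5)
  i=6: ✗ (fails at j=6)
  i=7: ✗ (fails at j=7)
  i=8: ✗ (fails at j=8)

2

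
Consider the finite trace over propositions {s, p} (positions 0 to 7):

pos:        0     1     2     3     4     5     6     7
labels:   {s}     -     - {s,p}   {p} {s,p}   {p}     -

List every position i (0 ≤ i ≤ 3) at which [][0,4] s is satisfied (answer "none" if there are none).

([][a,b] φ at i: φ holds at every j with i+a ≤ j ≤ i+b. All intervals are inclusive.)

none

Evaluate at each i in [0,3]:
  i=0: ✗ (fails at j=1)
  i=1: ✗ (fails at j=1)
  i=2: ✗ (fails at j=2)
  i=3: ✗ (fails at j=4)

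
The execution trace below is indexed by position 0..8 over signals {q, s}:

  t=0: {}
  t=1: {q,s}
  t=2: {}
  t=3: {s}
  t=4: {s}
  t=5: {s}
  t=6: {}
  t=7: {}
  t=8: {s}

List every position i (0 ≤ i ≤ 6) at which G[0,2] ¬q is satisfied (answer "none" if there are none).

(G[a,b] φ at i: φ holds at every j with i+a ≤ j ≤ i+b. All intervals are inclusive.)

2, 3, 4, 5, 6

Evaluate at each i in [0,6]:
  i=0: ✗ (fails at j=1)
  i=1: ✗ (fails at j=1)
  i=2: ✓ (all of [2,4])
  i=3: ✓ (all of [3,5])
  i=4: ✓ (all of [4,6])
  i=5: ✓ (all of [5,7])
  i=6: ✓ (all of [6,8])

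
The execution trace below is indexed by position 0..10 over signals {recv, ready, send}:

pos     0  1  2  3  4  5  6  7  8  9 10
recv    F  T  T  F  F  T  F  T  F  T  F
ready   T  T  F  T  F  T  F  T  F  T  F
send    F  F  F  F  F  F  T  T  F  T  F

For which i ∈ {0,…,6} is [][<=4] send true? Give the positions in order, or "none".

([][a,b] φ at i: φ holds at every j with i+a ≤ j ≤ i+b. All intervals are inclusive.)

Evaluate at each i in [0,6]:
  i=0: ✗ (fails at j=0)
  i=1: ✗ (fails at j=1)
  i=2: ✗ (fails at j=2)
  i=3: ✗ (fails at j=3)
  i=4: ✗ (fails at j=4)
  i=5: ✗ (fails at j=5)
  i=6: ✗ (fails at j=8)

none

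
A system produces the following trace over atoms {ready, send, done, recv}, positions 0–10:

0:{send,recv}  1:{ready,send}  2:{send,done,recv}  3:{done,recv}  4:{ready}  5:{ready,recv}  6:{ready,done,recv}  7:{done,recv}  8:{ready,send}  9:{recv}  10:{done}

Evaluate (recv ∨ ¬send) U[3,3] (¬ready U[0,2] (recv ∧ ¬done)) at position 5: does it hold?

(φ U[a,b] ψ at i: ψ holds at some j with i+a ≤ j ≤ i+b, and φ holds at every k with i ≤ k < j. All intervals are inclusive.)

Does not hold

Need some j in [8,8] with (¬ready U[0,2] (recv ∧ ¬done)), and (recv ∨ ¬send) at every k in [5,j-1].
  j=8: (¬ready U[0,2] (recv ∧ ¬done)) — fails.
No j in the window works → until fails.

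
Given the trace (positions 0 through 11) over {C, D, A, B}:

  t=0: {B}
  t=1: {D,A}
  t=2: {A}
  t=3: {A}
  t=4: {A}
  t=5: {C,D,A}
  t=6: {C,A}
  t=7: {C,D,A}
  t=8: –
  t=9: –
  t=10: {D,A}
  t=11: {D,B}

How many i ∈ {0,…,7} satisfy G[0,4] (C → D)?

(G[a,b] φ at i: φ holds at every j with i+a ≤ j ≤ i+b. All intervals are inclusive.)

Evaluate at each i in [0,7]:
  i=0: ✓ (all of [0,4])
  i=1: ✓ (all of [1,5])
  i=2: ✗ (fails at j=6)
  i=3: ✗ (fails at j=6)
  i=4: ✗ (fails at j=6)
  i=5: ✗ (fails at j=6)
  i=6: ✗ (fails at j=6)
  i=7: ✓ (all of [7,11])
Positions where it holds: {0, 1, 7} → 3.

3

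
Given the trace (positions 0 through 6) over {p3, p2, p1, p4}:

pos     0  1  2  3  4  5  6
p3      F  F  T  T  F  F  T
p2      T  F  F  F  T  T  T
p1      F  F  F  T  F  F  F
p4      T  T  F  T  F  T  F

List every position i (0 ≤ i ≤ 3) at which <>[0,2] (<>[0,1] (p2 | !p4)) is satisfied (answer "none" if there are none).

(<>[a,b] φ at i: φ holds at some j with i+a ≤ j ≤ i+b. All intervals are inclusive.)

0, 1, 2, 3

Evaluate at each i in [0,3]:
  i=0: ✓ (witness j=0)
  i=1: ✓ (witness j=1)
  i=2: ✓ (witness j=2)
  i=3: ✓ (witness j=3)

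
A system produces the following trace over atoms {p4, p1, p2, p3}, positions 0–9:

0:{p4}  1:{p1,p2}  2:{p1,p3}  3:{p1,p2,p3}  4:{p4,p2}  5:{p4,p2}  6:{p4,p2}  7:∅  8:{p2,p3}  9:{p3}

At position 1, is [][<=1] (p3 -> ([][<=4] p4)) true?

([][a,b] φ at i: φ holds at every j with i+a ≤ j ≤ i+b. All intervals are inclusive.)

Check (p3 -> ([][<=4] p4)) at every j in [1,2]:
  j=1: antecedent false → ✓
  j=2: antecedent true; consequent fails at 2 → ✗
Fails at j=2 → formula fails.

No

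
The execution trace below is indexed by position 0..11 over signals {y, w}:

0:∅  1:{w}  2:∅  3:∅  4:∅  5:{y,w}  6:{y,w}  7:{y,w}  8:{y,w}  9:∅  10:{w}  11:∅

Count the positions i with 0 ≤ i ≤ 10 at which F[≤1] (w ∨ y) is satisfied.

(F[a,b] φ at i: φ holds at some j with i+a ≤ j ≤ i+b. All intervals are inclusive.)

Evaluate at each i in [0,10]:
  i=0: ✓ (witness j=1)
  i=1: ✓ (witness j=1)
  i=2: ✗ (none in [2,3])
  i=3: ✗ (none in [3,4])
  i=4: ✓ (witness j=5)
  i=5: ✓ (witness j=5)
  i=6: ✓ (witness j=6)
  i=7: ✓ (witness j=7)
  i=8: ✓ (witness j=8)
  i=9: ✓ (witness j=10)
  i=10: ✓ (witness j=10)
Positions where it holds: {0, 1, 4, 5, 6, 7, 8, 9, 10} → 9.

9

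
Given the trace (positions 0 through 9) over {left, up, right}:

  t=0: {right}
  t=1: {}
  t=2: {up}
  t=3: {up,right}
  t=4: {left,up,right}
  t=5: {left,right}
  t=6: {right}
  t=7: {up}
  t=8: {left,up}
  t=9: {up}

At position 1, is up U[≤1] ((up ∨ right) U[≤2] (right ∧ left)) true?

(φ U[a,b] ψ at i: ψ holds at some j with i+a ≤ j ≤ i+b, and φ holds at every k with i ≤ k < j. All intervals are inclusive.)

Need some j in [1,2] with ((up ∨ right) U[≤2] (right ∧ left)), and up at every k in [1,j-1].
  j=1: ((up ∨ right) U[≤2] (right ∧ left)) — fails.
  j=2: ((up ∨ right) U[≤2] (right ∧ left)) holds, but up fails at k=1 → not this j.
No j in the window works → until fails.

False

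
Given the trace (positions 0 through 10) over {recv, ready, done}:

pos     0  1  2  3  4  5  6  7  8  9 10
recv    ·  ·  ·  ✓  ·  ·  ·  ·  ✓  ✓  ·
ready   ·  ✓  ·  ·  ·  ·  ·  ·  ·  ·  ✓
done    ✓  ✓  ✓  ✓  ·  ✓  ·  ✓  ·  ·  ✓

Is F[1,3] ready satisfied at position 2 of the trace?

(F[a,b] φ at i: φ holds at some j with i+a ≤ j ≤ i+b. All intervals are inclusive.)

Check ready at each j in [3,5]:
  j=3: false
  j=4: false
  j=5: false
No position in the window satisfies it → formula fails.

No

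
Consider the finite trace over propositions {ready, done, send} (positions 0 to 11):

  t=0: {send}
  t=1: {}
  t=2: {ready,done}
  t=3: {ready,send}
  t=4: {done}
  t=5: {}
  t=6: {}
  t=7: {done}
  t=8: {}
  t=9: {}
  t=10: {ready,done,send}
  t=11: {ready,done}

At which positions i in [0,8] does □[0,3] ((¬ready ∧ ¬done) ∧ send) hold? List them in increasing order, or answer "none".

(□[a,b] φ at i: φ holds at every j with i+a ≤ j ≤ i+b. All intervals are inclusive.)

none

Evaluate at each i in [0,8]:
  i=0: ✗ (fails at j=1)
  i=1: ✗ (fails at j=1)
  i=2: ✗ (fails at j=2)
  i=3: ✗ (fails at j=3)
  i=4: ✗ (fails at j=4)
  i=5: ✗ (fails at j=5)
  i=6: ✗ (fails at j=6)
  i=7: ✗ (fails at j=7)
  i=8: ✗ (fails at j=8)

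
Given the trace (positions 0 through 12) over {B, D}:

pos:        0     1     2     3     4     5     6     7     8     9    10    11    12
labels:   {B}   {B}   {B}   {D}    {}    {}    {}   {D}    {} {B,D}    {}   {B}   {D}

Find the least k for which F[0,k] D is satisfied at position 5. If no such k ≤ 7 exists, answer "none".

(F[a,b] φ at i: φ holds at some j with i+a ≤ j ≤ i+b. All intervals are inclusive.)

Scan j = 5,6,… for D:
  j=5: fails
  j=6: fails
  j=7: holds
First hit at j=7, so smallest k = 7-5 = 2.

2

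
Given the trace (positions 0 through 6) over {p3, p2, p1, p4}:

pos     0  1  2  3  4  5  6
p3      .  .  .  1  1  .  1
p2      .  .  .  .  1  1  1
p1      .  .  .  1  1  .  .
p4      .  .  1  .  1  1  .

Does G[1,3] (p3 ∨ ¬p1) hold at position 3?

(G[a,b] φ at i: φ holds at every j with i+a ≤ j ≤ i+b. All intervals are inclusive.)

Check (p3 ∨ ¬p1) at every j in [4,6]:
  j=4: true
  j=5: true
  j=6: true
All positions satisfy it → formula holds.

True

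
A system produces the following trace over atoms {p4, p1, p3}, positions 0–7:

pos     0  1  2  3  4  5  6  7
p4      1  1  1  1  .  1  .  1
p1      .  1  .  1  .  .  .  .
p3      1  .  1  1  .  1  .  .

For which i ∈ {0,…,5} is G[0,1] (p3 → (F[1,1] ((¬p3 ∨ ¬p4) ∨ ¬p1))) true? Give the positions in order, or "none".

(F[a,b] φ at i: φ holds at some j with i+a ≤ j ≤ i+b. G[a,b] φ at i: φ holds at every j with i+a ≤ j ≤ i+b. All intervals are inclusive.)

Evaluate at each i in [0,5]:
  i=0: ✓ (all of [0,1])
  i=1: ✗ (fails at j=2)
  i=2: ✗ (fails at j=2)
  i=3: ✓ (all of [3,4])
  i=4: ✓ (all of [4,5])
  i=5: ✓ (all of [5,6])

0, 3, 4, 5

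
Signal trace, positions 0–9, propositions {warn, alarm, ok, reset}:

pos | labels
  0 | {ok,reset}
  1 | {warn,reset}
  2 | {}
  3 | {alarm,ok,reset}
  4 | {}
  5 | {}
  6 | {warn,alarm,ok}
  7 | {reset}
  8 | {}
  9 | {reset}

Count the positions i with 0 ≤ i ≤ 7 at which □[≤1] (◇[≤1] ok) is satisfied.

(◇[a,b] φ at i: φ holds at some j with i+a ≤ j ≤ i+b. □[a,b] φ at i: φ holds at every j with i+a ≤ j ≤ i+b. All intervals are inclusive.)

2

Evaluate at each i in [0,7]:
  i=0: ✗ (fails at j=1)
  i=1: ✗ (fails at j=1)
  i=2: ✓ (all of [2,3])
  i=3: ✗ (fails at j=4)
  i=4: ✗ (fails at j=4)
  i=5: ✓ (all of [5,6])
  i=6: ✗ (fails at j=7)
  i=7: ✗ (fails at j=7)
Positions where it holds: {2, 5} → 2.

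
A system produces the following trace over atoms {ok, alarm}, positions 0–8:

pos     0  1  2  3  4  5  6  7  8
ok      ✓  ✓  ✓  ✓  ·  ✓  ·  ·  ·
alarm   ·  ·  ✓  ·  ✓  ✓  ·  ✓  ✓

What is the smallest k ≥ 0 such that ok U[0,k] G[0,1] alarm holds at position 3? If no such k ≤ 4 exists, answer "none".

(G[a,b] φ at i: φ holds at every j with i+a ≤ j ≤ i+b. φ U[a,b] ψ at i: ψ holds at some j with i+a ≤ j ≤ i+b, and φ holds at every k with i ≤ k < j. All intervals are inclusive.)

1

Need earliest j ≥ 3 with G[0,1] alarm, and ok at every k in [3,j-1].
  j=3: rhs fails.
  j=4: rhs holds; lhs holds on [3,3]. k = 1.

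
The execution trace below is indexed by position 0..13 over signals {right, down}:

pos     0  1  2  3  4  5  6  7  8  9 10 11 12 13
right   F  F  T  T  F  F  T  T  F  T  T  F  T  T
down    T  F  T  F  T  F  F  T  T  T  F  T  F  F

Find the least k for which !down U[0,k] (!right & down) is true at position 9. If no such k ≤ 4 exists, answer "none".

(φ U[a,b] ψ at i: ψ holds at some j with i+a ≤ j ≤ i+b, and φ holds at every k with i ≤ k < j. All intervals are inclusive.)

none

Need earliest j ≥ 9 with (!right & down), and !down at every k in [9,j-1].
  j=9: rhs fails.
  j=10: rhs fails.
  j=11: rhs holds but lhs fails at k=9.
  j=12: rhs fails.
  j=13: rhs fails.
No witness within the range → none.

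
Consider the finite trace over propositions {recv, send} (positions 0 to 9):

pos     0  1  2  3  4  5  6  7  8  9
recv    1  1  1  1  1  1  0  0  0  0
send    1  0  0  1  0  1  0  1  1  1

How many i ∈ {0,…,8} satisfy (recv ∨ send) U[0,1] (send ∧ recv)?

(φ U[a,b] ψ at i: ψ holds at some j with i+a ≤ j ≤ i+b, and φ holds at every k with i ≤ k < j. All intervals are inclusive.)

5

Evaluate at each i in [0,8]:
  i=0: ✓ (rhs at j=0)
  i=1: ✗ (no rhs in [1,2])
  i=2: ✓ (rhs at j=3; lhs holds on [2,2])
  i=3: ✓ (rhs at j=3)
  i=4: ✓ (rhs at j=5; lhs holds on [4,4])
  i=5: ✓ (rhs at j=5)
  i=6: ✗ (no rhs in [6,7])
  i=7: ✗ (no rhs in [7,8])
  i=8: ✗ (no rhs in [8,9])
Positions where it holds: {0, 2, 3, 4, 5} → 5.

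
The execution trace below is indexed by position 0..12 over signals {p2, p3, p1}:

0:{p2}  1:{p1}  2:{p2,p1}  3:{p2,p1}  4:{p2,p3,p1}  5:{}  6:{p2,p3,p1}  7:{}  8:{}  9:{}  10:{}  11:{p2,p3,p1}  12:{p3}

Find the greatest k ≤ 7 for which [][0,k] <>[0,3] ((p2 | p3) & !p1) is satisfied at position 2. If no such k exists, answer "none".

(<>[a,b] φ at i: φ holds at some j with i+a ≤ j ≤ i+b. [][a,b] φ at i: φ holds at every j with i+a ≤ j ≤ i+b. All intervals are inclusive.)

none

<>[0,3] ((p2 | p3) & !p1) must hold from j=2 onward; find where it first fails.
  j=2: fails → no k works.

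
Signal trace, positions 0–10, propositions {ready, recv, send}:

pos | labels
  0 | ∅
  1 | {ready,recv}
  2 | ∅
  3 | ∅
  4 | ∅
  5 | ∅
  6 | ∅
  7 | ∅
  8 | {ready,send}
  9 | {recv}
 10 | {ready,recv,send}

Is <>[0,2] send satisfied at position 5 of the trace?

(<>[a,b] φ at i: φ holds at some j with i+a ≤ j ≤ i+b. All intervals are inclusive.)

Check send at each j in [5,7]:
  j=5: false
  j=6: false
  j=7: false
No position in the window satisfies it → formula fails.

Does not hold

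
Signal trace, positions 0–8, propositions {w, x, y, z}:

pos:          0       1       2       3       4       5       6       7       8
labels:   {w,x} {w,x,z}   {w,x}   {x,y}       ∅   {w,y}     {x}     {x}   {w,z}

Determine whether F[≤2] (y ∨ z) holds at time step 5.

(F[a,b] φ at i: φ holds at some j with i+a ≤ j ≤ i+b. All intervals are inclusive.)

Check (y ∨ z) at each j in [5,7]:
  j=5: true
  j=6: false
  j=7: false
Found at j=5 → formula holds.

Holds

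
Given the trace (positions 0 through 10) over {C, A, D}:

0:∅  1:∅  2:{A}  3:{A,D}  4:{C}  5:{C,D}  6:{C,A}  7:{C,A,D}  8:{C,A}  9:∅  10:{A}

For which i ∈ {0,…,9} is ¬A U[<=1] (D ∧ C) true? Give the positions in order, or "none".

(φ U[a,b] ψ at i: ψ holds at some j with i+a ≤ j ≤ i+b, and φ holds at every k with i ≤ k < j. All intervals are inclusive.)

Evaluate at each i in [0,9]:
  i=0: ✗ (no rhs in [0,1])
  i=1: ✗ (no rhs in [1,2])
  i=2: ✗ (no rhs in [2,3])
  i=3: ✗ (no rhs in [3,4])
  i=4: ✓ (rhs at j=5; lhs holds on [4,4])
  i=5: ✓ (rhs at j=5)
  i=6: ✗ (lhs fails at k=6 before rhs at j=7)
  i=7: ✓ (rhs at j=7)
  i=8: ✗ (no rhs in [8,9])
  i=9: ✗ (no rhs in [9,10])

4, 5, 7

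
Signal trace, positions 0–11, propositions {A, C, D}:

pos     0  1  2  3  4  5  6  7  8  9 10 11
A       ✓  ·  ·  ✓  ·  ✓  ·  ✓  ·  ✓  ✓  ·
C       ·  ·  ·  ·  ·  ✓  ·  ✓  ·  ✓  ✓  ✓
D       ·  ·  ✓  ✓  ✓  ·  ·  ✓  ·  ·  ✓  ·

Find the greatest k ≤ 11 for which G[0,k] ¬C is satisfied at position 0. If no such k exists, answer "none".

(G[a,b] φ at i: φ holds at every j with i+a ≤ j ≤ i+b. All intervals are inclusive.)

¬C must hold from j=0 onward; find where it first fails.
  j=0: holds
  j=1: holds
  j=2: holds
  j=3: holds
  j=4: holds
  j=5: fails
Holds on [0,4], so largest k = 4.

4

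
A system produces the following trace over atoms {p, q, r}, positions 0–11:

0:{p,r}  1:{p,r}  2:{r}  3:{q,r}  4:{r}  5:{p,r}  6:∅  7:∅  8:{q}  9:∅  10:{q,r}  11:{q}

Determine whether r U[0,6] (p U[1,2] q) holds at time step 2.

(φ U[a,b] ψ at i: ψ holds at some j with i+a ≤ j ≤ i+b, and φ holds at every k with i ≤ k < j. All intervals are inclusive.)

No

Need some j in [2,8] with (p U[1,2] q), and r at every k in [2,j-1].
  j=2: (p U[1,2] q) — fails.
  j=3: (p U[1,2] q) — fails.
  j=4: (p U[1,2] q) — fails.
  j=5: (p U[1,2] q) — fails.
  j=6: (p U[1,2] q) — fails.
  j=7: (p U[1,2] q) — fails.
  j=8: (p U[1,2] q) — fails.
No j in the window works → until fails.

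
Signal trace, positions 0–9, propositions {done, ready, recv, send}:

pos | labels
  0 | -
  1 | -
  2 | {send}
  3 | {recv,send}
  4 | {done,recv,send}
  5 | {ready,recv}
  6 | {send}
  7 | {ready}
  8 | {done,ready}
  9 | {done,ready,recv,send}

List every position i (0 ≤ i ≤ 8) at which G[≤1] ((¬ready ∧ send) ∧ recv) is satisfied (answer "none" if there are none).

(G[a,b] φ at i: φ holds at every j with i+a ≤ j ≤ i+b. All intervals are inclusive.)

3

Evaluate at each i in [0,8]:
  i=0: ✗ (fails at j=0)
  i=1: ✗ (fails at j=1)
  i=2: ✗ (fails at j=2)
  i=3: ✓ (all of [3,4])
  i=4: ✗ (fails at j=5)
  i=5: ✗ (fails at j=5)
  i=6: ✗ (fails at j=6)
  i=7: ✗ (fails at j=7)
  i=8: ✗ (fails at j=8)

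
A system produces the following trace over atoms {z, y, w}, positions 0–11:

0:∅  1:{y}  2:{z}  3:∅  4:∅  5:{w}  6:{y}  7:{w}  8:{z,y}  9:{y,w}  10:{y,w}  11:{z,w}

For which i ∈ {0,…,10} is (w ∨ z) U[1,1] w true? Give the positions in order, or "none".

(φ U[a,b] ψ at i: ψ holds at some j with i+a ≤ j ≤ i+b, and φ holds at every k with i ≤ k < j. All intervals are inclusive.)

8, 9, 10

Evaluate at each i in [0,10]:
  i=0: ✗ (no rhs in [1,1])
  i=1: ✗ (no rhs in [2,2])
  i=2: ✗ (no rhs in [3,3])
  i=3: ✗ (no rhs in [4,4])
  i=4: ✗ (lhs fails at k=4 before rhs at j=5)
  i=5: ✗ (no rhs in [6,6])
  i=6: ✗ (lhs fails at k=6 before rhs at j=7)
  i=7: ✗ (no rhs in [8,8])
  i=8: ✓ (rhs at j=9; lhs holds on [8,8])
  i=9: ✓ (rhs at j=10; lhs holds on [9,9])
  i=10: ✓ (rhs at j=11; lhs holds on [10,10])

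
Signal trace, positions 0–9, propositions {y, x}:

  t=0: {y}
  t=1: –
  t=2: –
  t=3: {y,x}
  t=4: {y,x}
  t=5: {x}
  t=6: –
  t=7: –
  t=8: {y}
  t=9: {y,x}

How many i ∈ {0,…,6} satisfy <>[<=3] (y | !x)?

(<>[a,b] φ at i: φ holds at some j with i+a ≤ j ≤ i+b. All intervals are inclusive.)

7

Evaluate at each i in [0,6]:
  i=0: ✓ (witness j=0)
  i=1: ✓ (witness j=1)
  i=2: ✓ (witness j=2)
  i=3: ✓ (witness j=3)
  i=4: ✓ (witness j=4)
  i=5: ✓ (witness j=6)
  i=6: ✓ (witness j=6)
Positions where it holds: {0, 1, 2, 3, 4, 5, 6} → 7.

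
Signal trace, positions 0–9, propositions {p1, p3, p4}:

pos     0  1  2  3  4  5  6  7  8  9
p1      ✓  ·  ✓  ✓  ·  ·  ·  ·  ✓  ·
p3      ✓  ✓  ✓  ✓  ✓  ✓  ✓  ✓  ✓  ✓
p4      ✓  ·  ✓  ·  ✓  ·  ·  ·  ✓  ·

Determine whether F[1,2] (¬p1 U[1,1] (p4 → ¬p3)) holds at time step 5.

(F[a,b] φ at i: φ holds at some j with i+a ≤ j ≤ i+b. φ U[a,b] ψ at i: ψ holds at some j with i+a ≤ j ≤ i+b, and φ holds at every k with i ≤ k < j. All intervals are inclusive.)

Check (¬p1 U[1,1] (p4 → ¬p3)) at each j in [6,7]:
  j=6: holds
  j=7: fails
Found at j=6 → formula holds.

Yes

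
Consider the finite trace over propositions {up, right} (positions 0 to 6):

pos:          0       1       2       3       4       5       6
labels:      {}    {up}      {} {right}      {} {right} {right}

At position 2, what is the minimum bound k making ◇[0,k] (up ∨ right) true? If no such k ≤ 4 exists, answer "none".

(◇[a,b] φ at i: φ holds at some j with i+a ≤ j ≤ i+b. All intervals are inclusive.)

Scan j = 2,3,… for (up ∨ right):
  j=2: fails
  j=3: holds
First hit at j=3, so smallest k = 3-2 = 1.

1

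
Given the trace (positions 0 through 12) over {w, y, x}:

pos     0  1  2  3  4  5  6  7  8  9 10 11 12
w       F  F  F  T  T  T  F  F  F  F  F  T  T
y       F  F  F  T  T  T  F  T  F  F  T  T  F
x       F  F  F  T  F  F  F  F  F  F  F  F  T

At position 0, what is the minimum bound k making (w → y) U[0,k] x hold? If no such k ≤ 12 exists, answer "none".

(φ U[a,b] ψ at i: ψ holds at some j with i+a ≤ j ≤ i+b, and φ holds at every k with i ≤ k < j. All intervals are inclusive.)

Need earliest j ≥ 0 with x, and (w → y) at every k in [0,j-1].
  j=0: rhs fails.
  j=1: rhs fails.
  j=2: rhs fails.
  j=3: rhs holds; lhs holds on [0,2]. k = 3.

3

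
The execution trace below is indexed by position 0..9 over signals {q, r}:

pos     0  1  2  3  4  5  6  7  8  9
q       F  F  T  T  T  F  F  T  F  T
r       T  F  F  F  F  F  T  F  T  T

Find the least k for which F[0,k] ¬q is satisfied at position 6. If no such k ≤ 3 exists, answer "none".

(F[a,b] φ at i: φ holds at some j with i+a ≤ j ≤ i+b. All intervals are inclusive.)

0

Scan j = 6,7,… for ¬q:
  j=6: holds
First hit at j=6, so smallest k = 6-6 = 0.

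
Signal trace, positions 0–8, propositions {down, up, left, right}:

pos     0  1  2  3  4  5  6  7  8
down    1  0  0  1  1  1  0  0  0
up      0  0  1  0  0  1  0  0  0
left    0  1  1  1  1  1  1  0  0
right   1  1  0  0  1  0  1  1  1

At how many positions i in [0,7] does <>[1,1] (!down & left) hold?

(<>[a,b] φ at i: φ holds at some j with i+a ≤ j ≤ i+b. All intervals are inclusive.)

Evaluate at each i in [0,7]:
  i=0: ✓ (witness j=1)
  i=1: ✓ (witness j=2)
  i=2: ✗ (none in [3,3])
  i=3: ✗ (none in [4,4])
  i=4: ✗ (none in [5,5])
  i=5: ✓ (witness j=6)
  i=6: ✗ (none in [7,7])
  i=7: ✗ (none in [8,8])
Positions where it holds: {0, 1, 5} → 3.

3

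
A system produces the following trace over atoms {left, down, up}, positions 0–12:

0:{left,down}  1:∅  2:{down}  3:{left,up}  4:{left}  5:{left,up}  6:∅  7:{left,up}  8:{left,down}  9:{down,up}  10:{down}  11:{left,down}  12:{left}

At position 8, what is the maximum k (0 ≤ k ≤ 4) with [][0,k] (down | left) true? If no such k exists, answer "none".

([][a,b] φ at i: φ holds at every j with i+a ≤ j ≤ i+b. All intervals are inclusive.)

(down | left) must hold from j=8 onward; find where it first fails.
  j=8: holds
  j=9: holds
  j=10: holds
  j=11: holds
  j=12: holds
Holds through j=12; largest k = 4.

4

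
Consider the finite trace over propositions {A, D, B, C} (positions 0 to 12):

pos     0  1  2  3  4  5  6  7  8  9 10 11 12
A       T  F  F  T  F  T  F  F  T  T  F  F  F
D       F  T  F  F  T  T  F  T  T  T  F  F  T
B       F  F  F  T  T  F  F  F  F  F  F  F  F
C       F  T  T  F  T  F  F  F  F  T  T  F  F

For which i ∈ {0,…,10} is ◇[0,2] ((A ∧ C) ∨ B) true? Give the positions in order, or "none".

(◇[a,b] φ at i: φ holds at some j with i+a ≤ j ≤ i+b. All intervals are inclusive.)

Evaluate at each i in [0,10]:
  i=0: ✗ (none in [0,2])
  i=1: ✓ (witness j=3)
  i=2: ✓ (witness j=3)
  i=3: ✓ (witness j=3)
  i=4: ✓ (witness j=4)
  i=5: ✗ (none in [5,7])
  i=6: ✗ (none in [6,8])
  i=7: ✓ (witness j=9)
  i=8: ✓ (witness j=9)
  i=9: ✓ (witness j=9)
  i=10: ✗ (none in [10,12])

1, 2, 3, 4, 7, 8, 9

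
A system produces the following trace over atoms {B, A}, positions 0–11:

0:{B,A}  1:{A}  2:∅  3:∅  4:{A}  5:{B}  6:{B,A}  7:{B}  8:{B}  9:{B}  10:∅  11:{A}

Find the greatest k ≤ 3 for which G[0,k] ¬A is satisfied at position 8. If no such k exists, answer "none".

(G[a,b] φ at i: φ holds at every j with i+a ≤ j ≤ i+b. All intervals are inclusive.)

2

¬A must hold from j=8 onward; find where it first fails.
  j=8: holds
  j=9: holds
  j=10: holds
  j=11: fails
Holds on [8,10], so largest k = 2.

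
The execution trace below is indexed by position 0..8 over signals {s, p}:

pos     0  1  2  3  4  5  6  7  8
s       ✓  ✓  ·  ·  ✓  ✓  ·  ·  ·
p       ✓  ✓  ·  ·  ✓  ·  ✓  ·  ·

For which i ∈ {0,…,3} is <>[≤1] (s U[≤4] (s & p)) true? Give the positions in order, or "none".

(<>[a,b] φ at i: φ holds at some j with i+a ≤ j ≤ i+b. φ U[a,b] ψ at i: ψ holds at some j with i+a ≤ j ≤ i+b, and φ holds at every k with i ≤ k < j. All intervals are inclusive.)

Evaluate at each i in [0,3]:
  i=0: ✓ (witness j=0)
  i=1: ✓ (witness j=1)
  i=2: ✗ (none in [2,3])
  i=3: ✓ (witness j=4)

0, 1, 3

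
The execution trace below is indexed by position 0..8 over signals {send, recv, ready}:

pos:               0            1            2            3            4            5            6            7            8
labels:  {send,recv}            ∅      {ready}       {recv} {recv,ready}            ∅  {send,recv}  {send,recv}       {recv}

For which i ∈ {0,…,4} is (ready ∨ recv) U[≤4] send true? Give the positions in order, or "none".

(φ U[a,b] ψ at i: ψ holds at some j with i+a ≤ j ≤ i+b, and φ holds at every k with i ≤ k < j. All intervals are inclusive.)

Evaluate at each i in [0,4]:
  i=0: ✓ (rhs at j=0)
  i=1: ✗ (no rhs in [1,5])
  i=2: ✗ (lhs fails at k=5 before rhs at j=6)
  i=3: ✗ (lhs fails at k=5 before rhs at j=6)
  i=4: ✗ (lhs fails at k=5 before rhs at j=6)

0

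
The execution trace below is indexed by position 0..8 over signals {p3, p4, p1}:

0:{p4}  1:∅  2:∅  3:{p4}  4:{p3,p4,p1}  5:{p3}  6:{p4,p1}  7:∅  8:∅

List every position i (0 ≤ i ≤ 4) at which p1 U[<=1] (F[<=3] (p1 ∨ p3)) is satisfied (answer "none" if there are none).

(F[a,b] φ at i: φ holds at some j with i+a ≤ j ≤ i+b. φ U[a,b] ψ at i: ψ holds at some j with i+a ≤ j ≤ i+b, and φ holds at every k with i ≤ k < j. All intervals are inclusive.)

1, 2, 3, 4

Evaluate at each i in [0,4]:
  i=0: ✗ (lhs fails at k=0 before rhs at j=1)
  i=1: ✓ (rhs at j=1)
  i=2: ✓ (rhs at j=2)
  i=3: ✓ (rhs at j=3)
  i=4: ✓ (rhs at j=4)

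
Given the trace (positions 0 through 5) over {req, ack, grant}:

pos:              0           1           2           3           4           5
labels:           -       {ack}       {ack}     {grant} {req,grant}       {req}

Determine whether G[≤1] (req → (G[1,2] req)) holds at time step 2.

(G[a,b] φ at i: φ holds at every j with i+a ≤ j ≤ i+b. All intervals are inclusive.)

Check (req → (G[1,2] req)) at every j in [2,3]:
  j=2: antecedent false → ✓
  j=3: antecedent false → ✓
All positions satisfy it → formula holds.

True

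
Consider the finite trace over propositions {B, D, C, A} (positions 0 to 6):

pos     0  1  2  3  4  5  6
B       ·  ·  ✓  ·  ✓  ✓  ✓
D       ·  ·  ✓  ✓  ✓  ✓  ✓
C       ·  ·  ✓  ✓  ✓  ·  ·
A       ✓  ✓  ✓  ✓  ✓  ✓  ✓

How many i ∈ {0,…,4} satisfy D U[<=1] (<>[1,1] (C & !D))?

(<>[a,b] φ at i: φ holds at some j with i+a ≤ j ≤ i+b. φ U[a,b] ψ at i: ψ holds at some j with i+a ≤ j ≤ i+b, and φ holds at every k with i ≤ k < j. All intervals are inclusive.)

0

Evaluate at each i in [0,4]:
  i=0: ✗ (no rhs in [0,1])
  i=1: ✗ (no rhs in [1,2])
  i=2: ✗ (no rhs in [2,3])
  i=3: ✗ (no rhs in [3,4])
  i=4: ✗ (no rhs in [4,5])
Positions where it holds: {} → 0.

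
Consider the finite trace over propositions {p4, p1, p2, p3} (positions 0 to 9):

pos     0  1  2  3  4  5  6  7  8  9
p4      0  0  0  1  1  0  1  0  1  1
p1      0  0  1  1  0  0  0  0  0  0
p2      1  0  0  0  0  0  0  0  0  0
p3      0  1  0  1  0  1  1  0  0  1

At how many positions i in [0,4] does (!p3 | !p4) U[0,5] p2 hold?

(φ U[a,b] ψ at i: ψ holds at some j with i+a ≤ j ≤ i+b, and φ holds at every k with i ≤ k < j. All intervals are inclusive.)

1

Evaluate at each i in [0,4]:
  i=0: ✓ (rhs at j=0)
  i=1: ✗ (no rhs in [1,6])
  i=2: ✗ (no rhs in [2,7])
  i=3: ✗ (no rhs in [3,8])
  i=4: ✗ (no rhs in [4,9])
Positions where it holds: {0} → 1.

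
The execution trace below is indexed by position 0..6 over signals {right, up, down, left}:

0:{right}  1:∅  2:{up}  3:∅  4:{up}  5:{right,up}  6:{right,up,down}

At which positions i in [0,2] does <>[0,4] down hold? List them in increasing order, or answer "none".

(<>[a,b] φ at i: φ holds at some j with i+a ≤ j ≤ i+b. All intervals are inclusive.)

2

Evaluate at each i in [0,2]:
  i=0: ✗ (none in [0,4])
  i=1: ✗ (none in [1,5])
  i=2: ✓ (witness j=6)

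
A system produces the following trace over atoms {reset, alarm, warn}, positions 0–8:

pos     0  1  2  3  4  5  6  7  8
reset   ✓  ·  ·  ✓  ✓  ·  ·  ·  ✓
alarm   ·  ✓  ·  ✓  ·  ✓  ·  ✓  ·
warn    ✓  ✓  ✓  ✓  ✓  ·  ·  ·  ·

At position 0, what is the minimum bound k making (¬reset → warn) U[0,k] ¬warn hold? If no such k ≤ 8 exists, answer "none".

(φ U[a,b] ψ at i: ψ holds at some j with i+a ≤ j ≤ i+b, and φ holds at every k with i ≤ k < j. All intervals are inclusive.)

Need earliest j ≥ 0 with ¬warn, and (¬reset → warn) at every k in [0,j-1].
  j=0: rhs fails.
  j=1: rhs fails.
  j=2: rhs fails.
  j=3: rhs fails.
  j=4: rhs fails.
  j=5: rhs holds; lhs holds on [0,4]. k = 5.

5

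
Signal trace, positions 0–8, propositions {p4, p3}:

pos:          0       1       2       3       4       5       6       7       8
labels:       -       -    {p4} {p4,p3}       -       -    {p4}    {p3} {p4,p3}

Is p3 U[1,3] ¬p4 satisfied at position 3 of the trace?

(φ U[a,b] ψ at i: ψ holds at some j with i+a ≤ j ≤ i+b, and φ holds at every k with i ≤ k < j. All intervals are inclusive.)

Holds

Need some j in [4,6] with ¬p4, and p3 at every k in [3,j-1].
  j=4: ¬p4 holds; p3 holds at every k in [3,3] → satisfied.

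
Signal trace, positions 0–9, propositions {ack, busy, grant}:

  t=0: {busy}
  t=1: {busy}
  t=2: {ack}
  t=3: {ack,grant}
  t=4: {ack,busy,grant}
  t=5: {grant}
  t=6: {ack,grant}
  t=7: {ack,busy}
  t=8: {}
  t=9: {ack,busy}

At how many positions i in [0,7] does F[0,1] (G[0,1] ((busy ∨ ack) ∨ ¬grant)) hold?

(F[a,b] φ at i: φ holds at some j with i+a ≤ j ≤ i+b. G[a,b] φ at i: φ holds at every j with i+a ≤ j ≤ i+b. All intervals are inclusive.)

Evaluate at each i in [0,7]:
  i=0: ✓ (witness j=0)
  i=1: ✓ (witness j=1)
  i=2: ✓ (witness j=2)
  i=3: ✓ (witness j=3)
  i=4: ✗ (none in [4,5])
  i=5: ✓ (witness j=6)
  i=6: ✓ (witness j=6)
  i=7: ✓ (witness j=7)
Positions where it holds: {0, 1, 2, 3, 5, 6, 7} → 7.

7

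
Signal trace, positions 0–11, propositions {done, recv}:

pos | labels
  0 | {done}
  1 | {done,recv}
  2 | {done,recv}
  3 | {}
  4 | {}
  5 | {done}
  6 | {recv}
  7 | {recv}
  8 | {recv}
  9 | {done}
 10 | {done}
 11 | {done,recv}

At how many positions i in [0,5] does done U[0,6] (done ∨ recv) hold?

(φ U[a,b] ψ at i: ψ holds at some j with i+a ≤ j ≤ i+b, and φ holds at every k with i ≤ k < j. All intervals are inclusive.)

Evaluate at each i in [0,5]:
  i=0: ✓ (rhs at j=0)
  i=1: ✓ (rhs at j=1)
  i=2: ✓ (rhs at j=2)
  i=3: ✗ (lhs fails at k=3 before rhs at j=5)
  i=4: ✗ (lhs fails at k=4 before rhs at j=5)
  i=5: ✓ (rhs at j=5)
Positions where it holds: {0, 1, 2, 5} → 4.

4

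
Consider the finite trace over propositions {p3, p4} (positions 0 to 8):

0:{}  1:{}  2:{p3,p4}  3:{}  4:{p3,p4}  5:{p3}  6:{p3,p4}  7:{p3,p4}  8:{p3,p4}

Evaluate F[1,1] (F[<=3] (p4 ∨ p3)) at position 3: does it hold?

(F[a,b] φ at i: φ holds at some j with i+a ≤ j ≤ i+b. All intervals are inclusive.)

Check F[<=3] (p4 ∨ p3) at each j in [4,4]:
  j=4: holds (witness at 4)
Found at j=4 → formula holds.

Yes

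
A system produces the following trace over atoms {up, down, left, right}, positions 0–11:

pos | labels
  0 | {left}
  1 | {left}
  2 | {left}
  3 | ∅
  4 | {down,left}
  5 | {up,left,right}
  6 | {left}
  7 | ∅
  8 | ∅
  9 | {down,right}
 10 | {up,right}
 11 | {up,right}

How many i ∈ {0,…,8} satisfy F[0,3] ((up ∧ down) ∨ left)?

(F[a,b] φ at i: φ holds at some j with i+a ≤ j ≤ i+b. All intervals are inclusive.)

Evaluate at each i in [0,8]:
  i=0: ✓ (witness j=0)
  i=1: ✓ (witness j=1)
  i=2: ✓ (witness j=2)
  i=3: ✓ (witness j=4)
  i=4: ✓ (witness j=4)
  i=5: ✓ (witness j=5)
  i=6: ✓ (witness j=6)
  i=7: ✗ (none in [7,10])
  i=8: ✗ (none in [8,11])
Positions where it holds: {0, 1, 2, 3, 4, 5, 6} → 7.

7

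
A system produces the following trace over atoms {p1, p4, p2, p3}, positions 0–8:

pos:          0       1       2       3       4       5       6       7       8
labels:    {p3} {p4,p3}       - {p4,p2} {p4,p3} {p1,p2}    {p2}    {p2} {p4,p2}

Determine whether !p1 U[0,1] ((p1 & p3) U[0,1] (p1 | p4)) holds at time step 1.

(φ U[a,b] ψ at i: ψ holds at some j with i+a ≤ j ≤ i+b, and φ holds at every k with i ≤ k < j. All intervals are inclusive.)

Need some j in [1,2] with ((p1 & p3) U[0,1] (p1 | p4)), and !p1 at every k in [1,j-1].
  j=1: ((p1 & p3) U[0,1] (p1 | p4)) holds; no prefix to check → satisfied.

Yes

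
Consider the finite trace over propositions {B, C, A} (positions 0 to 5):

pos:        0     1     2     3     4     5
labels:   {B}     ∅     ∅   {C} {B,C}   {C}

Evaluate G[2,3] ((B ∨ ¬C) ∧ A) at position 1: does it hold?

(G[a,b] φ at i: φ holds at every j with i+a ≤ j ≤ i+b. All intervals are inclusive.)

Check ((B ∨ ¬C) ∧ A) at every j in [3,4]:
  j=3: false
  j=4: false
Fails at j=3 → formula fails.

No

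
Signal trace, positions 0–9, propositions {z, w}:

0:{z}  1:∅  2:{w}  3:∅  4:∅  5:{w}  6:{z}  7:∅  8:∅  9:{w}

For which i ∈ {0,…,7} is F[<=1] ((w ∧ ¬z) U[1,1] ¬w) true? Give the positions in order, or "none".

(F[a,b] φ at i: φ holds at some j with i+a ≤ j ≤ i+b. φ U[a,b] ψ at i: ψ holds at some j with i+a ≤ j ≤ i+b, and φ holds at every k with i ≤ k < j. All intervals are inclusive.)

Evaluate at each i in [0,7]:
  i=0: ✗ (none in [0,1])
  i=1: ✓ (witness j=2)
  i=2: ✓ (witness j=2)
  i=3: ✗ (none in [3,4])
  i=4: ✓ (witness j=5)
  i=5: ✓ (witness j=5)
  i=6: ✗ (none in [6,7])
  i=7: ✗ (none in [7,8])

1, 2, 4, 5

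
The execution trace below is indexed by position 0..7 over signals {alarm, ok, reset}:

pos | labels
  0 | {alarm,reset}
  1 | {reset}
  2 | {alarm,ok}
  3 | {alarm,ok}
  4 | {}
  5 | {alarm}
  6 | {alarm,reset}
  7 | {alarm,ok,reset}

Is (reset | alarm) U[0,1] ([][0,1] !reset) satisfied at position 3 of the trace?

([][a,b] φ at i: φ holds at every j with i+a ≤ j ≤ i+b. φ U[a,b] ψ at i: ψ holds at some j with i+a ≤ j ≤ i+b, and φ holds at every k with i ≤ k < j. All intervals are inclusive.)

Need some j in [3,4] with [][0,1] !reset, and (reset | alarm) at every k in [3,j-1].
  j=3: [][0,1] !reset holds; no prefix to check → satisfied.

True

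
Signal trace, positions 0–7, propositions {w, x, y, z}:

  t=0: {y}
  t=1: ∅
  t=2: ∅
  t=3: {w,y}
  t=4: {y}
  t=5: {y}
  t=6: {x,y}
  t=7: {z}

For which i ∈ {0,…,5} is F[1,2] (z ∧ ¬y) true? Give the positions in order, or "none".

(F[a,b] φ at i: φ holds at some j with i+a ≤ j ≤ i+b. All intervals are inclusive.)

Evaluate at each i in [0,5]:
  i=0: ✗ (none in [1,2])
  i=1: ✗ (none in [2,3])
  i=2: ✗ (none in [3,4])
  i=3: ✗ (none in [4,5])
  i=4: ✗ (none in [5,6])
  i=5: ✓ (witness j=7)

5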